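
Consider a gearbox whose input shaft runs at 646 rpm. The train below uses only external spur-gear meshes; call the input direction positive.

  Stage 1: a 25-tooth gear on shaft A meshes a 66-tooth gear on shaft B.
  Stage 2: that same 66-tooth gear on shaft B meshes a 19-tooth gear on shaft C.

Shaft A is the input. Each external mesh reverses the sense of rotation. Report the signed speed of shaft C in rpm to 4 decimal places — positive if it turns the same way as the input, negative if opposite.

+850.0000 rpm (same as input, |ω| = 850.0000 rpm)

Stage 1 [25T→66T]: ω = 646.0000×25/66 = 244.6970 rpm, dir flips to −; running = −244.6970
Stage 2 [66T→19T]: ω = 244.6970×66/19 = 850.0000 rpm, dir flips to +; running = +850.0000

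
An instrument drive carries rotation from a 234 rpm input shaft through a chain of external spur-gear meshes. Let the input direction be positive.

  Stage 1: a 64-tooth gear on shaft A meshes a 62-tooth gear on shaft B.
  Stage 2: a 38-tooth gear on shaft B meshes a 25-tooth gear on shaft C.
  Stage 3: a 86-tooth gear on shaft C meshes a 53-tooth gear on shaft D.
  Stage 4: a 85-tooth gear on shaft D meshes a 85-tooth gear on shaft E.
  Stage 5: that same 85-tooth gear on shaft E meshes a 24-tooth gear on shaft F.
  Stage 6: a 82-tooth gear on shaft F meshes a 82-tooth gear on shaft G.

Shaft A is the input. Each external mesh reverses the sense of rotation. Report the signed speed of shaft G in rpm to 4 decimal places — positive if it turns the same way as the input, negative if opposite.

Stage 1 [64T→62T]: ω = 234.0000×64/62 = 241.5484 rpm, dir flips to −; running = −241.5484
Stage 2 [38T→25T]: ω = 241.5484×38/25 = 367.1535 rpm, dir flips to +; running = +367.1535
Stage 3 [86T→53T]: ω = 367.1535×86/53 = 595.7586 rpm, dir flips to −; running = −595.7586
Stage 4 [85T→85T]: ω = 595.7586×85/85 = 595.7586 rpm, dir flips to +; running = +595.7586
Stage 5 [85T→24T]: ω = 595.7586×85/24 = 2109.9783 rpm, dir flips to −; running = −2109.9783
Stage 6 [82T→82T]: ω = 2109.9783×82/82 = 2109.9783 rpm, dir flips to +; running = +2109.9783

+2109.9783 rpm (same as input, |ω| = 2109.9783 rpm)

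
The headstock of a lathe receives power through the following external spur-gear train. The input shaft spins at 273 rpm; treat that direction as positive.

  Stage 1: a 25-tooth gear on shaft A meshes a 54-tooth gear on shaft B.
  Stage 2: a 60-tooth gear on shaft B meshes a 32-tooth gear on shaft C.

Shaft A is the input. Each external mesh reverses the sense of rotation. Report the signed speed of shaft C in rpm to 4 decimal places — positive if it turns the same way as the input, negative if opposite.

+236.9792 rpm (same as input, |ω| = 236.9792 rpm)

Stage 1 [25T→54T]: ω = 273.0000×25/54 = 126.3889 rpm, dir flips to −; running = −126.3889
Stage 2 [60T→32T]: ω = 126.3889×60/32 = 236.9792 rpm, dir flips to +; running = +236.9792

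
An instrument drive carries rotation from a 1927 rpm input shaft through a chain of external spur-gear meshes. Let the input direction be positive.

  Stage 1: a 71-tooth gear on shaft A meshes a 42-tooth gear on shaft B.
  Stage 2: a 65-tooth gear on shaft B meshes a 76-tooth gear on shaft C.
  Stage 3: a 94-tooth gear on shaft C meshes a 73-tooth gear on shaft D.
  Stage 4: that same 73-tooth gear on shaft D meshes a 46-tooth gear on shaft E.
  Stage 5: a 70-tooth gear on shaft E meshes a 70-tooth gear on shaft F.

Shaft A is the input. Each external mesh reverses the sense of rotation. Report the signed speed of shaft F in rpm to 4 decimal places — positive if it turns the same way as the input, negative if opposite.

-5693.2540 rpm (opposite to input, |ω| = 5693.2540 rpm)

Stage 1 [71T→42T]: ω = 1927.0000×71/42 = 3257.5476 rpm, dir flips to −; running = −3257.5476
Stage 2 [65T→76T]: ω = 3257.5476×65/76 = 2786.0605 rpm, dir flips to +; running = +2786.0605
Stage 3 [94T→73T]: ω = 2786.0605×94/73 = 3587.5299 rpm, dir flips to −; running = −3587.5299
Stage 4 [73T→46T]: ω = 3587.5299×73/46 = 5693.2540 rpm, dir flips to +; running = +5693.2540
Stage 5 [70T→70T]: ω = 5693.2540×70/70 = 5693.2540 rpm, dir flips to −; running = −5693.2540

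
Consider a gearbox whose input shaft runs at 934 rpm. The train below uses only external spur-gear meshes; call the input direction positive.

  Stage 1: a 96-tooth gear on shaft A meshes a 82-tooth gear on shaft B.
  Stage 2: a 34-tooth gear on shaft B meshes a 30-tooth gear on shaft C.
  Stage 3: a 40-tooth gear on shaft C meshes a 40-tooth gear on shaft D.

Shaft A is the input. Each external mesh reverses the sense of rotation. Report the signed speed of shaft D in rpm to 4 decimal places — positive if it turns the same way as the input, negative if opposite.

Stage 1 [96T→82T]: ω = 934.0000×96/82 = 1093.4634 rpm, dir flips to −; running = −1093.4634
Stage 2 [34T→30T]: ω = 1093.4634×34/30 = 1239.2585 rpm, dir flips to +; running = +1239.2585
Stage 3 [40T→40T]: ω = 1239.2585×40/40 = 1239.2585 rpm, dir flips to −; running = −1239.2585

-1239.2585 rpm (opposite to input, |ω| = 1239.2585 rpm)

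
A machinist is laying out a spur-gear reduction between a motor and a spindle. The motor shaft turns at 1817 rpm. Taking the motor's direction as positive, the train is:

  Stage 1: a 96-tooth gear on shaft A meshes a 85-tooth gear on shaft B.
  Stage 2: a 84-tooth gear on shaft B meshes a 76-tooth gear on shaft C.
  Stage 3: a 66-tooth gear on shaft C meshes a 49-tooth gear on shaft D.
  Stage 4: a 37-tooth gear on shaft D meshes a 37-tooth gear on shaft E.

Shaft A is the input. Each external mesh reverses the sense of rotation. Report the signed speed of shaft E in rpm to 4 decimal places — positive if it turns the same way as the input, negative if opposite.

+3055.0673 rpm (same as input, |ω| = 3055.0673 rpm)

Stage 1 [96T→85T]: ω = 1817.0000×96/85 = 2052.1412 rpm, dir flips to −; running = −2052.1412
Stage 2 [84T→76T]: ω = 2052.1412×84/76 = 2268.1560 rpm, dir flips to +; running = +2268.1560
Stage 3 [66T→49T]: ω = 2268.1560×66/49 = 3055.0673 rpm, dir flips to −; running = −3055.0673
Stage 4 [37T→37T]: ω = 3055.0673×37/37 = 3055.0673 rpm, dir flips to +; running = +3055.0673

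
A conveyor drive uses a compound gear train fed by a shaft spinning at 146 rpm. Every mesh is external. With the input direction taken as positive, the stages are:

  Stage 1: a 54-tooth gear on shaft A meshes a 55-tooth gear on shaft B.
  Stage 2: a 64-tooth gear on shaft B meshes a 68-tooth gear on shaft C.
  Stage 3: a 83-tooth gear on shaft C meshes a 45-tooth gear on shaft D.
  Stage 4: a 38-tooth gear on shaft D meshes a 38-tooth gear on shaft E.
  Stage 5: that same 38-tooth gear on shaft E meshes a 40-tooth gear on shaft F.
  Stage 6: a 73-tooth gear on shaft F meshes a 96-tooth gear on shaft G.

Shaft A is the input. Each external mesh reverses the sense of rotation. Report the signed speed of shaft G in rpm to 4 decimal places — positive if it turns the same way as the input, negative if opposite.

+179.7611 rpm (same as input, |ω| = 179.7611 rpm)

Stage 1 [54T→55T]: ω = 146.0000×54/55 = 143.3455 rpm, dir flips to −; running = −143.3455
Stage 2 [64T→68T]: ω = 143.3455×64/68 = 134.9134 rpm, dir flips to +; running = +134.9134
Stage 3 [83T→45T]: ω = 134.9134×83/45 = 248.8402 rpm, dir flips to −; running = −248.8402
Stage 4 [38T→38T]: ω = 248.8402×38/38 = 248.8402 rpm, dir flips to +; running = +248.8402
Stage 5 [38T→40T]: ω = 248.8402×38/40 = 236.3982 rpm, dir flips to −; running = −236.3982
Stage 6 [73T→96T]: ω = 236.3982×73/96 = 179.7611 rpm, dir flips to +; running = +179.7611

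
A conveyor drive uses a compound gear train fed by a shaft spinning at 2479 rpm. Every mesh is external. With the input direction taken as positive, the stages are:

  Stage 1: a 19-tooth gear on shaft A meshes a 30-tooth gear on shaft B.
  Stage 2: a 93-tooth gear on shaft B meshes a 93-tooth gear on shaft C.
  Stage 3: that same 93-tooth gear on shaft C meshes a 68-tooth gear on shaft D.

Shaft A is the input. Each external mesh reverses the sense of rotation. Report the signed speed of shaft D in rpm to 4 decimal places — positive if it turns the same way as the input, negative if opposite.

Stage 1 [19T→30T]: ω = 2479.0000×19/30 = 1570.0333 rpm, dir flips to −; running = −1570.0333
Stage 2 [93T→93T]: ω = 1570.0333×93/93 = 1570.0333 rpm, dir flips to +; running = +1570.0333
Stage 3 [93T→68T]: ω = 1570.0333×93/68 = 2147.2515 rpm, dir flips to −; running = −2147.2515

-2147.2515 rpm (opposite to input, |ω| = 2147.2515 rpm)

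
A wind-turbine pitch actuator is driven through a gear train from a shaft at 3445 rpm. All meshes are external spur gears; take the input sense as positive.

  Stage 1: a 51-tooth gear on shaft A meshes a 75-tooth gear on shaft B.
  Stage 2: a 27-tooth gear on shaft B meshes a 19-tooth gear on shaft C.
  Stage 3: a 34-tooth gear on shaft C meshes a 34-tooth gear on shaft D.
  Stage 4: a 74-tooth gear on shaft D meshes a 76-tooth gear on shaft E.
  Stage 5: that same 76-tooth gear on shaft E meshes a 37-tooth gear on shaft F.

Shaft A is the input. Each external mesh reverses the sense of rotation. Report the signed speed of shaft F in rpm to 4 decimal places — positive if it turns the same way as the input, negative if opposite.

-6657.9158 rpm (opposite to input, |ω| = 6657.9158 rpm)

Stage 1 [51T→75T]: ω = 3445.0000×51/75 = 2342.6000 rpm, dir flips to −; running = −2342.6000
Stage 2 [27T→19T]: ω = 2342.6000×27/19 = 3328.9579 rpm, dir flips to +; running = +3328.9579
Stage 3 [34T→34T]: ω = 3328.9579×34/34 = 3328.9579 rpm, dir flips to −; running = −3328.9579
Stage 4 [74T→76T]: ω = 3328.9579×74/76 = 3241.3537 rpm, dir flips to +; running = +3241.3537
Stage 5 [76T→37T]: ω = 3241.3537×76/37 = 6657.9158 rpm, dir flips to −; running = −6657.9158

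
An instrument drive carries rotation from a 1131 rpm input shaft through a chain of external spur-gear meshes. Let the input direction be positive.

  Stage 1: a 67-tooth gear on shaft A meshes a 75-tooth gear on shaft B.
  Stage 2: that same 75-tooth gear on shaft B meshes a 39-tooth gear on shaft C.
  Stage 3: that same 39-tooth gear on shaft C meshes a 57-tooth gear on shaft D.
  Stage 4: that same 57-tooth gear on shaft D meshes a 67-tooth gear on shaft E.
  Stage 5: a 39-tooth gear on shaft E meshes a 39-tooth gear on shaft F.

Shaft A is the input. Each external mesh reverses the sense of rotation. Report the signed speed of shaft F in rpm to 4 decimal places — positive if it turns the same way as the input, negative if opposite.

Stage 1 [67T→75T]: ω = 1131.0000×67/75 = 1010.3600 rpm, dir flips to −; running = −1010.3600
Stage 2 [75T→39T]: ω = 1010.3600×75/39 = 1943.0000 rpm, dir flips to +; running = +1943.0000
Stage 3 [39T→57T]: ω = 1943.0000×39/57 = 1329.4211 rpm, dir flips to −; running = −1329.4211
Stage 4 [57T→67T]: ω = 1329.4211×57/67 = 1131.0000 rpm, dir flips to +; running = +1131.0000
Stage 5 [39T→39T]: ω = 1131.0000×39/39 = 1131.0000 rpm, dir flips to −; running = −1131.0000

-1131.0000 rpm (opposite to input, |ω| = 1131.0000 rpm)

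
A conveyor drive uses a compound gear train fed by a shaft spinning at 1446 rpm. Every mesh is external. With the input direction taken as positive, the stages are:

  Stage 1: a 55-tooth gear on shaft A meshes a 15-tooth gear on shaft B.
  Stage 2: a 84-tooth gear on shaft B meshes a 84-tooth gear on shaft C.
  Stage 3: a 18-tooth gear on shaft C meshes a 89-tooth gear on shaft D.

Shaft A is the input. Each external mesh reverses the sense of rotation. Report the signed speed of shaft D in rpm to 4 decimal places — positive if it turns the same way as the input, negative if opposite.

-1072.3146 rpm (opposite to input, |ω| = 1072.3146 rpm)

Stage 1 [55T→15T]: ω = 1446.0000×55/15 = 5302.0000 rpm, dir flips to −; running = −5302.0000
Stage 2 [84T→84T]: ω = 5302.0000×84/84 = 5302.0000 rpm, dir flips to +; running = +5302.0000
Stage 3 [18T→89T]: ω = 5302.0000×18/89 = 1072.3146 rpm, dir flips to −; running = −1072.3146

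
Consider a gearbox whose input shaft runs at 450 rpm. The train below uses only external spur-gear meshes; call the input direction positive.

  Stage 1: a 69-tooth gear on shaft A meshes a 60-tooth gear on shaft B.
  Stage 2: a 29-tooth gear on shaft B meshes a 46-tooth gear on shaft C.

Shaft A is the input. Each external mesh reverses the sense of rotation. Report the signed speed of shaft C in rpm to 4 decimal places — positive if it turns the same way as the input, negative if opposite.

Stage 1 [69T→60T]: ω = 450.0000×69/60 = 517.5000 rpm, dir flips to −; running = −517.5000
Stage 2 [29T→46T]: ω = 517.5000×29/46 = 326.2500 rpm, dir flips to +; running = +326.2500

+326.2500 rpm (same as input, |ω| = 326.2500 rpm)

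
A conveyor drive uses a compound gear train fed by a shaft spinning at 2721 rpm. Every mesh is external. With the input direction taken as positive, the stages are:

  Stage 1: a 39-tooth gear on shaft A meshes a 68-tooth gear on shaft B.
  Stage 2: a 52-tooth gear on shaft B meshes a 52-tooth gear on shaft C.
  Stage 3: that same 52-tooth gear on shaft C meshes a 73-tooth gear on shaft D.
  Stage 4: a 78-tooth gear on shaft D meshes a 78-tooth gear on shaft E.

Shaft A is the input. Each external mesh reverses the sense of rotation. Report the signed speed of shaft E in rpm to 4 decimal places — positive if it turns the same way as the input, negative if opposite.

+1111.6414 rpm (same as input, |ω| = 1111.6414 rpm)

Stage 1 [39T→68T]: ω = 2721.0000×39/68 = 1560.5735 rpm, dir flips to −; running = −1560.5735
Stage 2 [52T→52T]: ω = 1560.5735×52/52 = 1560.5735 rpm, dir flips to +; running = +1560.5735
Stage 3 [52T→73T]: ω = 1560.5735×52/73 = 1111.6414 rpm, dir flips to −; running = −1111.6414
Stage 4 [78T→78T]: ω = 1111.6414×78/78 = 1111.6414 rpm, dir flips to +; running = +1111.6414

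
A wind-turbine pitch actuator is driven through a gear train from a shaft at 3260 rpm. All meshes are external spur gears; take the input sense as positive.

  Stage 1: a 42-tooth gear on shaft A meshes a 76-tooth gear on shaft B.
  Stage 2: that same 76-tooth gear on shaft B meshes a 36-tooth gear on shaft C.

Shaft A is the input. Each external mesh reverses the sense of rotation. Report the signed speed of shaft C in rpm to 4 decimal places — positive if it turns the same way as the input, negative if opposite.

Stage 1 [42T→76T]: ω = 3260.0000×42/76 = 1801.5789 rpm, dir flips to −; running = −1801.5789
Stage 2 [76T→36T]: ω = 1801.5789×76/36 = 3803.3333 rpm, dir flips to +; running = +3803.3333

+3803.3333 rpm (same as input, |ω| = 3803.3333 rpm)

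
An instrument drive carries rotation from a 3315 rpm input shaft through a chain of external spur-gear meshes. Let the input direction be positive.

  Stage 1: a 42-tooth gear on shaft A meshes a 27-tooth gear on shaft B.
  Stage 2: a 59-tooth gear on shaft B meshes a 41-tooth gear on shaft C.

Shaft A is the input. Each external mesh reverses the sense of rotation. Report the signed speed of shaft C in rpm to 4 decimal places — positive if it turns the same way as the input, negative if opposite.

+7420.5691 rpm (same as input, |ω| = 7420.5691 rpm)

Stage 1 [42T→27T]: ω = 3315.0000×42/27 = 5156.6667 rpm, dir flips to −; running = −5156.6667
Stage 2 [59T→41T]: ω = 5156.6667×59/41 = 7420.5691 rpm, dir flips to +; running = +7420.5691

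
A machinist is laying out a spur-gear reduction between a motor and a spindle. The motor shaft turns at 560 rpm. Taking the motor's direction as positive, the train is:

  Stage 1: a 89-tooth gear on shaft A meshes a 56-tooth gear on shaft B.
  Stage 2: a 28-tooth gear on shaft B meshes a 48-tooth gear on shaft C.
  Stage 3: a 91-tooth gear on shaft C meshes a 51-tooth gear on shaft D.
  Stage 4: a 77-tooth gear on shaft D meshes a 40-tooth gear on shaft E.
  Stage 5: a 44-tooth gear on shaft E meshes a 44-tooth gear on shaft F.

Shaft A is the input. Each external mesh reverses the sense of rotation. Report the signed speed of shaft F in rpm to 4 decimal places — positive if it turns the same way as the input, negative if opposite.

Stage 1 [89T→56T]: ω = 560.0000×89/56 = 890.0000 rpm, dir flips to −; running = −890.0000
Stage 2 [28T→48T]: ω = 890.0000×28/48 = 519.1667 rpm, dir flips to +; running = +519.1667
Stage 3 [91T→51T]: ω = 519.1667×91/51 = 926.3562 rpm, dir flips to −; running = −926.3562
Stage 4 [77T→40T]: ω = 926.3562×77/40 = 1783.2357 rpm, dir flips to +; running = +1783.2357
Stage 5 [44T→44T]: ω = 1783.2357×44/44 = 1783.2357 rpm, dir flips to −; running = −1783.2357

-1783.2357 rpm (opposite to input, |ω| = 1783.2357 rpm)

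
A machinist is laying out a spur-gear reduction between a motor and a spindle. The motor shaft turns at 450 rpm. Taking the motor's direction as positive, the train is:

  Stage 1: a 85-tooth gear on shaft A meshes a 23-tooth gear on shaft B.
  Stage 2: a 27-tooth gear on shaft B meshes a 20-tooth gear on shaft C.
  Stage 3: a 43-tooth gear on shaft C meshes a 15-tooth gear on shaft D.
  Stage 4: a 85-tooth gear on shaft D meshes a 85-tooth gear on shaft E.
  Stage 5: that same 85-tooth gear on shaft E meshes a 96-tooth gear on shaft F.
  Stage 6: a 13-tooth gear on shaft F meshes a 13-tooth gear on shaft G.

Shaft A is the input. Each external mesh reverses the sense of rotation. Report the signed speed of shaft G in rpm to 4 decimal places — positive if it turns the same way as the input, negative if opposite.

Stage 1 [85T→23T]: ω = 450.0000×85/23 = 1663.0435 rpm, dir flips to −; running = −1663.0435
Stage 2 [27T→20T]: ω = 1663.0435×27/20 = 2245.1087 rpm, dir flips to +; running = +2245.1087
Stage 3 [43T→15T]: ω = 2245.1087×43/15 = 6435.9783 rpm, dir flips to −; running = −6435.9783
Stage 4 [85T→85T]: ω = 6435.9783×85/85 = 6435.9783 rpm, dir flips to +; running = +6435.9783
Stage 5 [85T→96T]: ω = 6435.9783×85/96 = 5698.5224 rpm, dir flips to −; running = −5698.5224
Stage 6 [13T→13T]: ω = 5698.5224×13/13 = 5698.5224 rpm, dir flips to +; running = +5698.5224

+5698.5224 rpm (same as input, |ω| = 5698.5224 rpm)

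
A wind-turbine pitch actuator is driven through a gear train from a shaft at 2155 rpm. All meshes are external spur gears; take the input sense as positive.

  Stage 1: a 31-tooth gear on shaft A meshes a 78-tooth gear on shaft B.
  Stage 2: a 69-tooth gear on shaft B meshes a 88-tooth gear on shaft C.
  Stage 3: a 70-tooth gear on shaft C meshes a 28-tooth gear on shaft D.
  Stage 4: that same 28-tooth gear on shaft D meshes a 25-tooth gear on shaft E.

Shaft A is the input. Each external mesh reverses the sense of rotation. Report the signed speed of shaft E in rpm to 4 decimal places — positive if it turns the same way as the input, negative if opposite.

+1880.3505 rpm (same as input, |ω| = 1880.3505 rpm)

Stage 1 [31T→78T]: ω = 2155.0000×31/78 = 856.4744 rpm, dir flips to −; running = −856.4744
Stage 2 [69T→88T]: ω = 856.4744×69/88 = 671.5538 rpm, dir flips to +; running = +671.5538
Stage 3 [70T→28T]: ω = 671.5538×70/28 = 1678.8844 rpm, dir flips to −; running = −1678.8844
Stage 4 [28T→25T]: ω = 1678.8844×28/25 = 1880.3505 rpm, dir flips to +; running = +1880.3505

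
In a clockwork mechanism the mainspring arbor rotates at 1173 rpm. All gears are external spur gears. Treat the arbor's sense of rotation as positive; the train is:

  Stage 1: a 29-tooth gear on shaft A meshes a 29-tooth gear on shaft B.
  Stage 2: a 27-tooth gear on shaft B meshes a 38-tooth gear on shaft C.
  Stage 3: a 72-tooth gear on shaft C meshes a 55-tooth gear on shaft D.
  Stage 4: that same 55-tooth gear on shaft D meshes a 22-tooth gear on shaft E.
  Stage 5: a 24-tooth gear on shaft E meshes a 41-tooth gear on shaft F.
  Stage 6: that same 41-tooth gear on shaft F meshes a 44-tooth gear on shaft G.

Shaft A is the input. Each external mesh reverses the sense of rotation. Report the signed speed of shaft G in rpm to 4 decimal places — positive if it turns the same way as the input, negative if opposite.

Stage 1 [29T→29T]: ω = 1173.0000×29/29 = 1173.0000 rpm, dir flips to −; running = −1173.0000
Stage 2 [27T→38T]: ω = 1173.0000×27/38 = 833.4474 rpm, dir flips to +; running = +833.4474
Stage 3 [72T→55T]: ω = 833.4474×72/55 = 1091.0584 rpm, dir flips to −; running = −1091.0584
Stage 4 [55T→22T]: ω = 1091.0584×55/22 = 2727.6459 rpm, dir flips to +; running = +2727.6459
Stage 5 [24T→41T]: ω = 2727.6459×24/41 = 1596.6708 rpm, dir flips to −; running = −1596.6708
Stage 6 [41T→44T]: ω = 1596.6708×41/44 = 1487.8069 rpm, dir flips to +; running = +1487.8069

+1487.8069 rpm (same as input, |ω| = 1487.8069 rpm)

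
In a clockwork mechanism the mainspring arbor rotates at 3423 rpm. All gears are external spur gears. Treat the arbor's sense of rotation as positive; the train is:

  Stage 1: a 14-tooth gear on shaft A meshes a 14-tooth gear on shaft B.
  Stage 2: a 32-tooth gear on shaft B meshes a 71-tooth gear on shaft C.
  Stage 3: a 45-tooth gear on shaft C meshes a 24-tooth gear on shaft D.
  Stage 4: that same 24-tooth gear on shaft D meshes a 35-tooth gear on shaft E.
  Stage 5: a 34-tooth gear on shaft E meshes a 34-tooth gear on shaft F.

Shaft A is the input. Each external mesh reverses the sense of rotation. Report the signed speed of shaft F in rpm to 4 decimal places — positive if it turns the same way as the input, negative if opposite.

Stage 1 [14T→14T]: ω = 3423.0000×14/14 = 3423.0000 rpm, dir flips to −; running = −3423.0000
Stage 2 [32T→71T]: ω = 3423.0000×32/71 = 1542.7606 rpm, dir flips to +; running = +1542.7606
Stage 3 [45T→24T]: ω = 1542.7606×45/24 = 2892.6761 rpm, dir flips to −; running = −2892.6761
Stage 4 [24T→35T]: ω = 2892.6761×24/35 = 1983.5493 rpm, dir flips to +; running = +1983.5493
Stage 5 [34T→34T]: ω = 1983.5493×34/34 = 1983.5493 rpm, dir flips to −; running = −1983.5493

-1983.5493 rpm (opposite to input, |ω| = 1983.5493 rpm)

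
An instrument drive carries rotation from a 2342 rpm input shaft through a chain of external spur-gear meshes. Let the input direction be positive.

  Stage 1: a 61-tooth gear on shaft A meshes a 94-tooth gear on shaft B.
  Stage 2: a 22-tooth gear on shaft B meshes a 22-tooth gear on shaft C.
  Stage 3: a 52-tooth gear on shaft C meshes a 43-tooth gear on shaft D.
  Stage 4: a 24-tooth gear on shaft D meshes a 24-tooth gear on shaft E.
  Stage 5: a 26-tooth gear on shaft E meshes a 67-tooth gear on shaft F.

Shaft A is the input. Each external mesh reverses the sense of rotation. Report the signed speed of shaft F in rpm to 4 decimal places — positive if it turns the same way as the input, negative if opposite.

Stage 1 [61T→94T]: ω = 2342.0000×61/94 = 1519.8085 rpm, dir flips to −; running = −1519.8085
Stage 2 [22T→22T]: ω = 1519.8085×22/22 = 1519.8085 rpm, dir flips to +; running = +1519.8085
Stage 3 [52T→43T]: ω = 1519.8085×52/43 = 1837.9080 rpm, dir flips to −; running = −1837.9080
Stage 4 [24T→24T]: ω = 1837.9080×24/24 = 1837.9080 rpm, dir flips to +; running = +1837.9080
Stage 5 [26T→67T]: ω = 1837.9080×26/67 = 713.2180 rpm, dir flips to −; running = −713.2180

-713.2180 rpm (opposite to input, |ω| = 713.2180 rpm)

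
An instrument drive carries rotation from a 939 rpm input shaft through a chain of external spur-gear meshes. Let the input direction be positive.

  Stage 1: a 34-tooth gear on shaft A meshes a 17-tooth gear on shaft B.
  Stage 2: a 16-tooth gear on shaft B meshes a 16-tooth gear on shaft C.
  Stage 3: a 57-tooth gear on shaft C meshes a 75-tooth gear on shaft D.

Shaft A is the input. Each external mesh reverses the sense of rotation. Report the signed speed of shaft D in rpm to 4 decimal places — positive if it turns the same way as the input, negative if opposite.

-1427.2800 rpm (opposite to input, |ω| = 1427.2800 rpm)

Stage 1 [34T→17T]: ω = 939.0000×34/17 = 1878.0000 rpm, dir flips to −; running = −1878.0000
Stage 2 [16T→16T]: ω = 1878.0000×16/16 = 1878.0000 rpm, dir flips to +; running = +1878.0000
Stage 3 [57T→75T]: ω = 1878.0000×57/75 = 1427.2800 rpm, dir flips to −; running = −1427.2800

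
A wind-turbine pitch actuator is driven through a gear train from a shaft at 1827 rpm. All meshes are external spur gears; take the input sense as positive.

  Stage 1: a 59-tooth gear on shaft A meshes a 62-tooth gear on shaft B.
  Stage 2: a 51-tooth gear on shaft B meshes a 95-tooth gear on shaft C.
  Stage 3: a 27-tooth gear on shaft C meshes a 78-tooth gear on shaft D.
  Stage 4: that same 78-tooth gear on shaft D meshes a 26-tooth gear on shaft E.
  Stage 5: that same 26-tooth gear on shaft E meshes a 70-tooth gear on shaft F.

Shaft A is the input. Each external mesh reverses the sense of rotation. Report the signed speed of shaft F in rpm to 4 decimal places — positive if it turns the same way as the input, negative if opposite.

Stage 1 [59T→62T]: ω = 1827.0000×59/62 = 1738.5968 rpm, dir flips to −; running = −1738.5968
Stage 2 [51T→95T]: ω = 1738.5968×51/95 = 933.3520 rpm, dir flips to +; running = +933.3520
Stage 3 [27T→78T]: ω = 933.3520×27/78 = 323.0834 rpm, dir flips to −; running = −323.0834
Stage 4 [78T→26T]: ω = 323.0834×78/26 = 969.2501 rpm, dir flips to +; running = +969.2501
Stage 5 [26T→70T]: ω = 969.2501×26/70 = 360.0072 rpm, dir flips to −; running = −360.0072

-360.0072 rpm (opposite to input, |ω| = 360.0072 rpm)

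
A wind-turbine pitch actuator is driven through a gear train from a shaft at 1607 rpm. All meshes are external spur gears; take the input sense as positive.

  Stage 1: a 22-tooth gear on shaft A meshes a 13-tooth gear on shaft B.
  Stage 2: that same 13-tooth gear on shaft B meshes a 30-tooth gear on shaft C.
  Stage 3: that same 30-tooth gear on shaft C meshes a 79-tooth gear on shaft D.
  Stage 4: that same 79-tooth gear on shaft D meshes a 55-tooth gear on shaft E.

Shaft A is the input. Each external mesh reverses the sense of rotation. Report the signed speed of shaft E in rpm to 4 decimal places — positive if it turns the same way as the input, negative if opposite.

Stage 1 [22T→13T]: ω = 1607.0000×22/13 = 2719.5385 rpm, dir flips to −; running = −2719.5385
Stage 2 [13T→30T]: ω = 2719.5385×13/30 = 1178.4667 rpm, dir flips to +; running = +1178.4667
Stage 3 [30T→79T]: ω = 1178.4667×30/79 = 447.5190 rpm, dir flips to −; running = −447.5190
Stage 4 [79T→55T]: ω = 447.5190×79/55 = 642.8000 rpm, dir flips to +; running = +642.8000

+642.8000 rpm (same as input, |ω| = 642.8000 rpm)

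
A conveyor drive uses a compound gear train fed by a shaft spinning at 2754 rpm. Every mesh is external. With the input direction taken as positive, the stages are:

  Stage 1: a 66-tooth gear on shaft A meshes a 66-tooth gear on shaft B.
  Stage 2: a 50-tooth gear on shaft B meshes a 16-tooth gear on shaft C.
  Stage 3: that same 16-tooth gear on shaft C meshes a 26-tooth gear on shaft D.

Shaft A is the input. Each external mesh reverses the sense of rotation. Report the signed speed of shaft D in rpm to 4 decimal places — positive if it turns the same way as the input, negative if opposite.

Stage 1 [66T→66T]: ω = 2754.0000×66/66 = 2754.0000 rpm, dir flips to −; running = −2754.0000
Stage 2 [50T→16T]: ω = 2754.0000×50/16 = 8606.2500 rpm, dir flips to +; running = +8606.2500
Stage 3 [16T→26T]: ω = 8606.2500×16/26 = 5296.1538 rpm, dir flips to −; running = −5296.1538

-5296.1538 rpm (opposite to input, |ω| = 5296.1538 rpm)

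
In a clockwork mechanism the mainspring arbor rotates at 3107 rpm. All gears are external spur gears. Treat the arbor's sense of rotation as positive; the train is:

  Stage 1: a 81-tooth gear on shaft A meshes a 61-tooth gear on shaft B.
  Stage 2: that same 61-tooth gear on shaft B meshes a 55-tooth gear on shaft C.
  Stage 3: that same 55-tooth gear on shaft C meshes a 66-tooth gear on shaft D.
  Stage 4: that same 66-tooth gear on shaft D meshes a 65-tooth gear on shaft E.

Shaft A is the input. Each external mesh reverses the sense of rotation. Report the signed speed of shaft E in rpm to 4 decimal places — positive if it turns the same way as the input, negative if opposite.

+3871.8000 rpm (same as input, |ω| = 3871.8000 rpm)

Stage 1 [81T→61T]: ω = 3107.0000×81/61 = 4125.6885 rpm, dir flips to −; running = −4125.6885
Stage 2 [61T→55T]: ω = 4125.6885×61/55 = 4575.7636 rpm, dir flips to +; running = +4575.7636
Stage 3 [55T→66T]: ω = 4575.7636×55/66 = 3813.1364 rpm, dir flips to −; running = −3813.1364
Stage 4 [66T→65T]: ω = 3813.1364×66/65 = 3871.8000 rpm, dir flips to +; running = +3871.8000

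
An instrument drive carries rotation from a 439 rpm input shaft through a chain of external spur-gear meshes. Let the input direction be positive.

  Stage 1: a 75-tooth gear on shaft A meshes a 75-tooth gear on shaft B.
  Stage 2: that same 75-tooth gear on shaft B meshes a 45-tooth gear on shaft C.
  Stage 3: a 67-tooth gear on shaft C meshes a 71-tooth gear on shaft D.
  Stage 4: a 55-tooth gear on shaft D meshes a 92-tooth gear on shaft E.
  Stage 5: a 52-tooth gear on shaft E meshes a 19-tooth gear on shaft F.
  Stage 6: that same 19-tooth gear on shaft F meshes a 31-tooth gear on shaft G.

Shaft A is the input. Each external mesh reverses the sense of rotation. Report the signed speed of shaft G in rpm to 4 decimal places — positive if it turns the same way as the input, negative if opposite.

Stage 1 [75T→75T]: ω = 439.0000×75/75 = 439.0000 rpm, dir flips to −; running = −439.0000
Stage 2 [75T→45T]: ω = 439.0000×75/45 = 731.6667 rpm, dir flips to +; running = +731.6667
Stage 3 [67T→71T]: ω = 731.6667×67/71 = 690.4460 rpm, dir flips to −; running = −690.4460
Stage 4 [55T→92T]: ω = 690.4460×55/92 = 412.7666 rpm, dir flips to +; running = +412.7666
Stage 5 [52T→19T]: ω = 412.7666×52/19 = 1129.6771 rpm, dir flips to −; running = −1129.6771
Stage 6 [19T→31T]: ω = 1129.6771×19/31 = 692.3827 rpm, dir flips to +; running = +692.3827

+692.3827 rpm (same as input, |ω| = 692.3827 rpm)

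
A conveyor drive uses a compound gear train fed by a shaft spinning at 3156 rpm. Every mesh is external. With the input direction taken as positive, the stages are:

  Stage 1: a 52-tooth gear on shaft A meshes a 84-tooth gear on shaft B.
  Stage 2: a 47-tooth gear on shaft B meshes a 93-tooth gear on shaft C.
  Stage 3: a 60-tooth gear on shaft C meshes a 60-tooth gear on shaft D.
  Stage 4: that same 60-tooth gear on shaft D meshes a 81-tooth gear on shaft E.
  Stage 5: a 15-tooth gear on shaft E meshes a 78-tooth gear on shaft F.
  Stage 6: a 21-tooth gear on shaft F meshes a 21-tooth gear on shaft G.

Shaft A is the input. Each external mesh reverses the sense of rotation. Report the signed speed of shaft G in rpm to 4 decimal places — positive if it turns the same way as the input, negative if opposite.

Stage 1 [52T→84T]: ω = 3156.0000×52/84 = 1953.7143 rpm, dir flips to −; running = −1953.7143
Stage 2 [47T→93T]: ω = 1953.7143×47/93 = 987.3610 rpm, dir flips to +; running = +987.3610
Stage 3 [60T→60T]: ω = 987.3610×60/60 = 987.3610 rpm, dir flips to −; running = −987.3610
Stage 4 [60T→81T]: ω = 987.3610×60/81 = 731.3785 rpm, dir flips to +; running = +731.3785
Stage 5 [15T→78T]: ω = 731.3785×15/78 = 140.6497 rpm, dir flips to −; running = −140.6497
Stage 6 [21T→21T]: ω = 140.6497×21/21 = 140.6497 rpm, dir flips to +; running = +140.6497

+140.6497 rpm (same as input, |ω| = 140.6497 rpm)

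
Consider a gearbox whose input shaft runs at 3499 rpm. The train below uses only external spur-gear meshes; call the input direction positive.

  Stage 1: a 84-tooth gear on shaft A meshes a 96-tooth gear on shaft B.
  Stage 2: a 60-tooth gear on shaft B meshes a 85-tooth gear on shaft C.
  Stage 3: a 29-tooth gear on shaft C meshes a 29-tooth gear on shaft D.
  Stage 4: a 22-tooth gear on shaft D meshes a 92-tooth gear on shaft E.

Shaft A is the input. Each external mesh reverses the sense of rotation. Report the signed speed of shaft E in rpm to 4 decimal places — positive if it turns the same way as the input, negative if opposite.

+516.7960 rpm (same as input, |ω| = 516.7960 rpm)

Stage 1 [84T→96T]: ω = 3499.0000×84/96 = 3061.6250 rpm, dir flips to −; running = −3061.6250
Stage 2 [60T→85T]: ω = 3061.6250×60/85 = 2161.1471 rpm, dir flips to +; running = +2161.1471
Stage 3 [29T→29T]: ω = 2161.1471×29/29 = 2161.1471 rpm, dir flips to −; running = −2161.1471
Stage 4 [22T→92T]: ω = 2161.1471×22/92 = 516.7960 rpm, dir flips to +; running = +516.7960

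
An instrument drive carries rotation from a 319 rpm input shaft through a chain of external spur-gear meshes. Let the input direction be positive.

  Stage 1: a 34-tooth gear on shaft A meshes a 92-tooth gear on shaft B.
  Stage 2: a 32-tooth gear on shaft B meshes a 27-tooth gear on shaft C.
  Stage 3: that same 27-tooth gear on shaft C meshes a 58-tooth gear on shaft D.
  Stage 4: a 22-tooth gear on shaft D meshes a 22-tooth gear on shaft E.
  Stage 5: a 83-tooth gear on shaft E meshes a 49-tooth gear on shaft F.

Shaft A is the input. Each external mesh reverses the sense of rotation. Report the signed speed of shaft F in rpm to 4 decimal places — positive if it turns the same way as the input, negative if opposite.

Stage 1 [34T→92T]: ω = 319.0000×34/92 = 117.8913 rpm, dir flips to −; running = −117.8913
Stage 2 [32T→27T]: ω = 117.8913×32/27 = 139.7230 rpm, dir flips to +; running = +139.7230
Stage 3 [27T→58T]: ω = 139.7230×27/58 = 65.0435 rpm, dir flips to −; running = −65.0435
Stage 4 [22T→22T]: ω = 65.0435×22/22 = 65.0435 rpm, dir flips to +; running = +65.0435
Stage 5 [83T→49T]: ω = 65.0435×83/49 = 110.1757 rpm, dir flips to −; running = −110.1757

-110.1757 rpm (opposite to input, |ω| = 110.1757 rpm)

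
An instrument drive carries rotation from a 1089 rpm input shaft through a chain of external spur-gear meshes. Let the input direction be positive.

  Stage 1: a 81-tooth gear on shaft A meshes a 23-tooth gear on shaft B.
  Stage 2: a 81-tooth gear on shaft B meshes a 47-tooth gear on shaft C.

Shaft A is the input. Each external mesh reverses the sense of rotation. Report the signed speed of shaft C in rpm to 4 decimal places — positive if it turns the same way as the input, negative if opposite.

+6609.5550 rpm (same as input, |ω| = 6609.5550 rpm)

Stage 1 [81T→23T]: ω = 1089.0000×81/23 = 3835.1739 rpm, dir flips to −; running = −3835.1739
Stage 2 [81T→47T]: ω = 3835.1739×81/47 = 6609.5550 rpm, dir flips to +; running = +6609.5550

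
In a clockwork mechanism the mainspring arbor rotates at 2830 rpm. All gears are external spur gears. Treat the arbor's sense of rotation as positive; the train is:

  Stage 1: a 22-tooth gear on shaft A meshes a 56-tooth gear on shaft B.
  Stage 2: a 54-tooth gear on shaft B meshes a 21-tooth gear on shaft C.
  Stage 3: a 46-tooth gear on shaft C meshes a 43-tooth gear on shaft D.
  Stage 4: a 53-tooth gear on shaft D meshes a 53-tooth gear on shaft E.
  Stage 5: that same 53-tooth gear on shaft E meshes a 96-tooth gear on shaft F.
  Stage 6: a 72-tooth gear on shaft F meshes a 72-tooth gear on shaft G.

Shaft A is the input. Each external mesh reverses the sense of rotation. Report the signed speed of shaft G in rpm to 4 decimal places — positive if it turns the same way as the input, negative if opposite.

Stage 1 [22T→56T]: ω = 2830.0000×22/56 = 1111.7857 rpm, dir flips to −; running = −1111.7857
Stage 2 [54T→21T]: ω = 1111.7857×54/21 = 2858.8776 rpm, dir flips to +; running = +2858.8776
Stage 3 [46T→43T]: ω = 2858.8776×46/43 = 3058.3341 rpm, dir flips to −; running = −3058.3341
Stage 4 [53T→53T]: ω = 3058.3341×53/53 = 3058.3341 rpm, dir flips to +; running = +3058.3341
Stage 5 [53T→96T]: ω = 3058.3341×53/96 = 1688.4553 rpm, dir flips to −; running = −1688.4553
Stage 6 [72T→72T]: ω = 1688.4553×72/72 = 1688.4553 rpm, dir flips to +; running = +1688.4553

+1688.4553 rpm (same as input, |ω| = 1688.4553 rpm)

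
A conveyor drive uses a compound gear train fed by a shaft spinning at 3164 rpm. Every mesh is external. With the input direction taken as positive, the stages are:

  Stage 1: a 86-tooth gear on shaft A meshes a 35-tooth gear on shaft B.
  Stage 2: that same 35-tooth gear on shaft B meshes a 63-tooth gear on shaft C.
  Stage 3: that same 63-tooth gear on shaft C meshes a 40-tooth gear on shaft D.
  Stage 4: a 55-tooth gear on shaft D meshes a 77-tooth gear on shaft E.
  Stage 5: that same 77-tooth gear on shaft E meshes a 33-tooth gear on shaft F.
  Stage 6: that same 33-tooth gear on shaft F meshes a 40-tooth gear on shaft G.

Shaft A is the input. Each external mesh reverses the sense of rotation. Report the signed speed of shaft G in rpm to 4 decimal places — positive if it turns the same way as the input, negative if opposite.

+9353.5750 rpm (same as input, |ω| = 9353.5750 rpm)

Stage 1 [86T→35T]: ω = 3164.0000×86/35 = 7774.4000 rpm, dir flips to −; running = −7774.4000
Stage 2 [35T→63T]: ω = 7774.4000×35/63 = 4319.1111 rpm, dir flips to +; running = +4319.1111
Stage 3 [63T→40T]: ω = 4319.1111×63/40 = 6802.6000 rpm, dir flips to −; running = −6802.6000
Stage 4 [55T→77T]: ω = 6802.6000×55/77 = 4859.0000 rpm, dir flips to +; running = +4859.0000
Stage 5 [77T→33T]: ω = 4859.0000×77/33 = 11337.6667 rpm, dir flips to −; running = −11337.6667
Stage 6 [33T→40T]: ω = 11337.6667×33/40 = 9353.5750 rpm, dir flips to +; running = +9353.5750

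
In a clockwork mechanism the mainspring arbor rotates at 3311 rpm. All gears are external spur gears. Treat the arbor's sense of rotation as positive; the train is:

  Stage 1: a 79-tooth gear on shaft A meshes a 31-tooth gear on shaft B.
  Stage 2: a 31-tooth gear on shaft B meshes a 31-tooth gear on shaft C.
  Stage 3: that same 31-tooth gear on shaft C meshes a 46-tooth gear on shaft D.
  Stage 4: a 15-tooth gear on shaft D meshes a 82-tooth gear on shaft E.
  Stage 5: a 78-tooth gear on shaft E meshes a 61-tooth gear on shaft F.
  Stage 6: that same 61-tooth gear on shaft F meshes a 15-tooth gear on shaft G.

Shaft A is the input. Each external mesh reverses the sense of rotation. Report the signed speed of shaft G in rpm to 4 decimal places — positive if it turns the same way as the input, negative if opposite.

Stage 1 [79T→31T]: ω = 3311.0000×79/31 = 8437.7097 rpm, dir flips to −; running = −8437.7097
Stage 2 [31T→31T]: ω = 8437.7097×31/31 = 8437.7097 rpm, dir flips to +; running = +8437.7097
Stage 3 [31T→46T]: ω = 8437.7097×31/46 = 5686.2826 rpm, dir flips to −; running = −5686.2826
Stage 4 [15T→82T]: ω = 5686.2826×15/82 = 1040.1736 rpm, dir flips to +; running = +1040.1736
Stage 5 [78T→61T]: ω = 1040.1736×78/61 = 1330.0581 rpm, dir flips to −; running = −1330.0581
Stage 6 [61T→15T]: ω = 1330.0581×61/15 = 5408.9030 rpm, dir flips to +; running = +5408.9030

+5408.9030 rpm (same as input, |ω| = 5408.9030 rpm)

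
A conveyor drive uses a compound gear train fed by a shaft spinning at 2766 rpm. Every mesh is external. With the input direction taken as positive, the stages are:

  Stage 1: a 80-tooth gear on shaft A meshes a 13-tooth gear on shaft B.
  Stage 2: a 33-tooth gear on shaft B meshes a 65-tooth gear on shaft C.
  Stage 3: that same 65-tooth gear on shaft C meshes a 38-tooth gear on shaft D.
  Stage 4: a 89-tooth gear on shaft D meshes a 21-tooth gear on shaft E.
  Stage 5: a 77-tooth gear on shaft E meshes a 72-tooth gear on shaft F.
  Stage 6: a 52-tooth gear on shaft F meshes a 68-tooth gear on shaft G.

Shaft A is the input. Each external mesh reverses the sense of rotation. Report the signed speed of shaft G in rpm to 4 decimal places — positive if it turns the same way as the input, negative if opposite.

+51233.3230 rpm (same as input, |ω| = 51233.3230 rpm)

Stage 1 [80T→13T]: ω = 2766.0000×80/13 = 17021.5385 rpm, dir flips to −; running = −17021.5385
Stage 2 [33T→65T]: ω = 17021.5385×33/65 = 8641.7041 rpm, dir flips to +; running = +8641.7041
Stage 3 [65T→38T]: ω = 8641.7041×65/38 = 14781.8623 rpm, dir flips to −; running = −14781.8623
Stage 4 [89T→21T]: ω = 14781.8623×89/21 = 62646.9404 rpm, dir flips to +; running = +62646.9404
Stage 5 [77T→72T]: ω = 62646.9404×77/72 = 66997.4224 rpm, dir flips to −; running = −66997.4224
Stage 6 [52T→68T]: ω = 66997.4224×52/68 = 51233.3230 rpm, dir flips to +; running = +51233.3230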